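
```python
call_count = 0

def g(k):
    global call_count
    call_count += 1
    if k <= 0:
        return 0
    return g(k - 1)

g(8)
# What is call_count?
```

Linear recursion stepping by 1: 9 calls from k=8 down to ≤0.

Answer: 9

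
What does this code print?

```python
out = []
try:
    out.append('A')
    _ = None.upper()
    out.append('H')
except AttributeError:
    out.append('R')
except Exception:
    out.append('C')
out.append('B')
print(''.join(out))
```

Execution trace: 'A' (try body) → 'R' (except AttributeError) → 'B' (after the try/except). Output: ARB

Answer: ARB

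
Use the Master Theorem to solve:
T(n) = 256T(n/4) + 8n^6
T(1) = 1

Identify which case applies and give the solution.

a=256, b=4, f(n)=8n^6. log_4(256) = 4. Since c=6 > 4 and the regularity condition holds (256(n/4)^6 = (256/4^6)n^6 with 256/4^6 < 1), Case 3 applies: T(n) = Θ(f(n)) = O(n^6).

Answer: O(n^6) - Case 3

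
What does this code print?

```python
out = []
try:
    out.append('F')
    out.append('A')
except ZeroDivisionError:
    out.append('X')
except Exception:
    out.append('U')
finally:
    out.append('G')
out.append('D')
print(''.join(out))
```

Execution trace: 'F' (try body) → 'A' (try body, no exception) → 'G' (finally) → 'D' (after the try/except). Output: FAGD

Answer: FAGD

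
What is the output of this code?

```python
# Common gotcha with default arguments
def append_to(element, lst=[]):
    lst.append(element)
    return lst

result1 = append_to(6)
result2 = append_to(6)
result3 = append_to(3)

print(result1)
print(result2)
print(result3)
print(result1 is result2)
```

Key concept: mutable default argument gotcha.
Step by step:
`result1 = append_to(6)` → result1 = [6]
`result2 = append_to(6)` → result1 = [6, 6] (same object as result2); result2 = [6, 6] (same object as result1)
`result3 = append_to(3)` → result1 = [6, 6, 3] (same object as result2, result3); result2 = [6, 6, 3] (same object as result1, result3); result3 = [6, 6, 3] (same object as result1, result2)
`print(result1)` → prints [6, 6, 3]
`print(result2)` → prints [6, 6, 3]
`print(result3)` → prints [6, 6, 3]
`print(result1 is result2)` → prints True

Answer:
[6, 6, 3]
[6, 6, 3]
[6, 6, 3]
True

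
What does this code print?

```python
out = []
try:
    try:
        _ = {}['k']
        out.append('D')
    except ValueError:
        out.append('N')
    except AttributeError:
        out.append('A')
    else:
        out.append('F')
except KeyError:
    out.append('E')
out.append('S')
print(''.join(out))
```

Execution trace: 'E' (outer except KeyError) → 'S' (after the try/except). Output: ES

Answer: ES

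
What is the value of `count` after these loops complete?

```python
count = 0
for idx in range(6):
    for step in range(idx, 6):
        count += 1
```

Upper triangle: 6 + 5 + ... + 1
`count` takes the values: 0 → 1 → 2 → 3 → 4 → 5 → 6 → 7 → 8 → 9 → 10 → 11 → 12 → 13 → 14 → 15 → 16 → 17 → 18 → 19 → 20 → 21

Answer: 21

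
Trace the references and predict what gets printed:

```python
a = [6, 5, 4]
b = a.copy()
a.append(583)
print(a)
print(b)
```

Key concept: list.copy() creates independent copy.
Step by step:
`a = [6, 5, 4]` → a = [6, 5, 4]
`b = a.copy()` → b = [6, 5, 4]
`a.append(583)` → a = [6, 5, 4, 583]
`print(a)` → prints [6, 5, 4, 583]
`print(b)` → prints [6, 5, 4]

Answer:
[6, 5, 4, 583]
[6, 5, 4]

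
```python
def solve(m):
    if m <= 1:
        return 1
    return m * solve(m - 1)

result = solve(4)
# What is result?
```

solve(4) = 4 * 3 * 2 * 1 = 24

Answer: 24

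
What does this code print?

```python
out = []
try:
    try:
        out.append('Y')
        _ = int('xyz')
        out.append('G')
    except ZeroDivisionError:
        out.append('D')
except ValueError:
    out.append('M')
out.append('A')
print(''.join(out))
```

Execution trace: 'Y' (try body) → 'M' (outer except ValueError) → 'A' (after the try/except). Output: YMA

Answer: YMA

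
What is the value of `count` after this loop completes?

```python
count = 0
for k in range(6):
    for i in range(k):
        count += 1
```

Triangle number: 0+1+2+...+5
`count` takes the values: 0 → 1 → 2 → 3 → 4 → 5 → 6 → 7 → 8 → 9 → 10 → 11 → 12 → 13 → 14 → 15

Answer: 15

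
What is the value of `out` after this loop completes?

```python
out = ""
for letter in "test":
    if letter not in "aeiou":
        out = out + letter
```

Remove vowels from 'test'
`out` takes the values: "" → "t" → "ts" → "tst"

Answer: "tst"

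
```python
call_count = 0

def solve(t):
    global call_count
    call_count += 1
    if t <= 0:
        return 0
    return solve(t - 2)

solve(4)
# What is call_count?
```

Linear recursion stepping by 2: 3 calls from t=4 down to ≤0.

Answer: 3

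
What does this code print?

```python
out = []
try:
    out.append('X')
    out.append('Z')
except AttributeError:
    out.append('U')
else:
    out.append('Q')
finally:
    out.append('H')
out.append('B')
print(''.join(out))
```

Execution trace: 'X' (try body) → 'Z' (try body, no exception) → 'Q' (else) → 'H' (finally) → 'B' (after the try/except). Output: XZQHB

Answer: XZQHB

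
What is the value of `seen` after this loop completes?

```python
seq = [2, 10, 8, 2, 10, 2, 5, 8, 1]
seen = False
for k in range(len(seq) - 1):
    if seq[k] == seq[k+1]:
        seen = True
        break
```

Check consecutive duplicates in [2, 10, 8, 2, 10, 2, 5, 8, 1]
`seen` takes the values: False

Answer: False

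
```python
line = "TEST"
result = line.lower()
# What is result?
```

Trace:
`line = "TEST"` → line = 'TEST'
`result = line.lower()` → result = 'test'
So result = 'test'

Answer: 'test'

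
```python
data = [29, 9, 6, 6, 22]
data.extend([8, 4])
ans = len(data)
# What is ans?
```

Trace:
`data = [29, 9, 6, 6, 22]` → data = [29, 9, 6, 6, 22]
`data.extend([8, 4])` → data = [29, 9, 6, 6, 22, 8, 4]
`ans = len(data)` → ans = 7
So ans = 7

Answer: 7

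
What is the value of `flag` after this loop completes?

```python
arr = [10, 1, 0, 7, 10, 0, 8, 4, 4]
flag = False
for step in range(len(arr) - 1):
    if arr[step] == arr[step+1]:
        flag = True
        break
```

Check consecutive duplicates in [10, 1, 0, 7, 10, 0, 8, 4, 4]
`flag` takes the values: False → True

Answer: True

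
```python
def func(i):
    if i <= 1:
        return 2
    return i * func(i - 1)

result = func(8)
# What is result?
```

func(8) = 8 * 7 * 6 * 5 * 4 * 3 * 2 * 2 = 80640

Answer: 80640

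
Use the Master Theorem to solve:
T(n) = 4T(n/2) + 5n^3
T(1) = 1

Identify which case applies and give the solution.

a=4, b=2, f(n)=5n^3. log_2(4) = 2. Since c=3 > 2 and the regularity condition holds (4(n/2)^3 = (4/2^3)n^3 with 4/2^3 < 1), Case 3 applies: T(n) = Θ(f(n)) = O(n^3).

Answer: O(n^3) - Case 3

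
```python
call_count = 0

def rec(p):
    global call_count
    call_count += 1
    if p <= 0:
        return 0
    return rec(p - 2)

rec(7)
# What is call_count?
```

Linear recursion stepping by 2: 5 calls from p=7 down to ≤0.

Answer: 5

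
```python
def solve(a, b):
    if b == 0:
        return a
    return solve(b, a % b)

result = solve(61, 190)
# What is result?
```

solve(61, 190) -> solve(190, 61) -> solve(61, 7) -> solve(7, 5) -> solve(5, 2) -> solve(2, 1) -> solve(1, 0) -> 1

Answer: 1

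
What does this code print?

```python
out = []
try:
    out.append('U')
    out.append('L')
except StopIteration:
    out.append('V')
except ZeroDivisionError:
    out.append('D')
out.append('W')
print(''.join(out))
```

Execution trace: 'U' (try body) → 'L' (try body, no exception) → 'W' (after the try/except). Output: ULW

Answer: ULW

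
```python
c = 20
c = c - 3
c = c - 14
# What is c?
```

Trace:
`c = 20` → c = 20
`c = c - 3` → c = 17
`c = c - 14` → c = 3
So c = 3

Answer: 3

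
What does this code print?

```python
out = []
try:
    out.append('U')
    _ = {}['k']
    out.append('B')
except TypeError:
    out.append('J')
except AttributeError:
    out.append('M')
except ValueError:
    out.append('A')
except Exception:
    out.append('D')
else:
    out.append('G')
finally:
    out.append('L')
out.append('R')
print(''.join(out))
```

Execution trace: 'U' (try body) → 'D' (except Exception) → 'L' (finally) → 'R' (after the try/except). Output: UDLR

Answer: UDLR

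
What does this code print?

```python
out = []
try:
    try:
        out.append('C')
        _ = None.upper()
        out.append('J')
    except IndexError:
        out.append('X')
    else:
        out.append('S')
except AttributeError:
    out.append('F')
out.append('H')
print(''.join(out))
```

Execution trace: 'C' (try body) → 'F' (outer except AttributeError) → 'H' (after the try/except). Output: CFH

Answer: CFH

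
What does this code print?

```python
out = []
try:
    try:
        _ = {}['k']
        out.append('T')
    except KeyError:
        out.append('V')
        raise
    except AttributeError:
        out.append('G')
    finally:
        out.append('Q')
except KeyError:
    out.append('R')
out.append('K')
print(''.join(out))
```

Execution trace: 'V' (inner except KeyError) → 'Q' (inner finally) → 'R' (outer except KeyError) → 'K' (after the try/except). Output: VQRK

Answer: VQRK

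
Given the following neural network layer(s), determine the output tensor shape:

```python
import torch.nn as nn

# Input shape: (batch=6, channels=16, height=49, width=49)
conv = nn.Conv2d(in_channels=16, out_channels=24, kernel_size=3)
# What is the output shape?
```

Input: (6, 16, 49, 49) -> Output: (6, 24, 47, 47)

Answer: (6, 24, 47, 47)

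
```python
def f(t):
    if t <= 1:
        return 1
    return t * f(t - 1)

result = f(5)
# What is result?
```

f(5) = 5 * 4 * 3 * 2 * 1 = 120

Answer: 120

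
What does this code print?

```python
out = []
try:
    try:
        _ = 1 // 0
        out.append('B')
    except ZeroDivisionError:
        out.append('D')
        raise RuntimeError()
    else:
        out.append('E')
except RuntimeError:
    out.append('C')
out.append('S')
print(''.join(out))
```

Execution trace: 'D' (inner except ZeroDivisionError) → 'C' (outer except RuntimeError) → 'S' (after the try/except). Output: DCS

Answer: DCS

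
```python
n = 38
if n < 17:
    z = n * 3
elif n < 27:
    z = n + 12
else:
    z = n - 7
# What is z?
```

Trace:
`n = 38` → n = 38
`if n < 17: ...` → n < 17 is False, n < 27 is False, take else branch → z = 31
So z = 31

Answer: 31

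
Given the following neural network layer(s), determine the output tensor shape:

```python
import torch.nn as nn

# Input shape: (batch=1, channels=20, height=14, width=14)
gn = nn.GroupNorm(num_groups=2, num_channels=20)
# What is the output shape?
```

Input: (1, 20, 14, 14) -> Output: (1, 20, 14, 14)

Answer: (1, 20, 14, 14)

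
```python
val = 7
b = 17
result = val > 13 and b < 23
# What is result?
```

Trace:
`val = 7` → val = 7
`b = 17` → b = 17
`result = val > 13 and b < 23` → result = False
So result = False

Answer: False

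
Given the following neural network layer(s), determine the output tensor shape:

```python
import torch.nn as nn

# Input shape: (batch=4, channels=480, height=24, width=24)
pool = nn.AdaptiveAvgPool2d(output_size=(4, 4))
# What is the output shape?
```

Input: (4, 480, 24, 24) -> Output: (4, 480, 4, 4)

Answer: (4, 480, 4, 4)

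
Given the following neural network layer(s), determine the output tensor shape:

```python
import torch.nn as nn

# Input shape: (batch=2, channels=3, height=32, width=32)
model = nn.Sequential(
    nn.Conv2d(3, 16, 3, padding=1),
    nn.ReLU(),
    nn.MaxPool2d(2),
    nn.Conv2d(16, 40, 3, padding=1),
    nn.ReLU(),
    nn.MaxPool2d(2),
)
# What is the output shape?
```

Input: (2, 3, 32, 32) -> after first Conv2d: (2, 16, 32, 32) -> after first MaxPool2d: (2, 16, 16, 16) -> after second Conv2d: (2, 40, 16, 16) -> Output: (2, 40, 8, 8)

Answer: (2, 40, 8, 8)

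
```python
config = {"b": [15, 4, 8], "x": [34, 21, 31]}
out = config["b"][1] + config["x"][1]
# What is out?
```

Trace:
`config = {"b": [15, 4, 8], "x": [34, 21, 31]}` → config = {'b': [15, 4, 8], 'x': [34, 21, 31]}
`out = config["b"][1] + config["x"][1]` → out = 25
So out = 25

Answer: 25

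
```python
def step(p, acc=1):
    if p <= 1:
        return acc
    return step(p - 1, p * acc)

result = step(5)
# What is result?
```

Accumulator trace (n, acc): (5, 1) -> (4, 5) -> (3, 20) -> (2, 60) -> (1, 120) -> return 120

Answer: 120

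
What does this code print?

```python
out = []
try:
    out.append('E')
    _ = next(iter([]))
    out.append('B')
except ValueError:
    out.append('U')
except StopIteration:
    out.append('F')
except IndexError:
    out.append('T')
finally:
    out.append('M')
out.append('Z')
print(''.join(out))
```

Execution trace: 'E' (try body) → 'F' (except StopIteration) → 'M' (finally) → 'Z' (after the try/except). Output: EFMZ

Answer: EFMZ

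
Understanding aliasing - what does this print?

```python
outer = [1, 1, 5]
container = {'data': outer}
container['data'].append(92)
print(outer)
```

Key concept: dict holds reference to list.
Step by step:
`outer = [1, 1, 5]` → outer = [1, 1, 5]
`container = {'data': outer}` → container = {'data': [1, 1, 5]}
`container['data'].append(92)` → outer = [1, 1, 5, 92]; container = {'data': [1, 1, 5, 92]}
`print(outer)` → prints [1, 1, 5, 92]

Answer: [1, 1, 5, 92]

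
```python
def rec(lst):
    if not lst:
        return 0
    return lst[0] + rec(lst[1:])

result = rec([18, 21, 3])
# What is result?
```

18 + 21 + 3 + 0 = 42

Answer: 42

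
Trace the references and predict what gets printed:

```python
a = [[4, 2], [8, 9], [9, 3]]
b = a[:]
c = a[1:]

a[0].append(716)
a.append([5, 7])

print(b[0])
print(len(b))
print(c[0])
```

Key concept: slice with nested mutation.
Step by step:
`a = [[4, 2], [8, 9], [9, 3]]` → a = [[4, 2], [8, 9], [9, 3]]
`b = a[:]` → b = [[4, 2], [8, 9], [9, 3]]
`c = a[1:]` → c = [[8, 9], [9, 3]]
`a[0].append(716)` → a = [[4, 2, 716], [8, 9], [9, 3]]; b = [[4, 2, 716], [8, 9], [9, 3]]
`a.append([5, 7])` → a = [[4, 2, 716], [8, 9], [9, 3], [5, 7]]
`print(b[0])` → prints [4, 2, 716]
`print(len(b))` → prints 3
`print(c[0])` → prints [8, 9]

Answer:
[4, 2, 716]
3
[8, 9]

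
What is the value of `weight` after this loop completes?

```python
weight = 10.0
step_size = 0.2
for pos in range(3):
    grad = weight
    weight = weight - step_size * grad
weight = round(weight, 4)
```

Gradient descent: w = 10.0 * (1 - 0.2)^3
`weight` takes the values: 10.0 → 8.0 → 6.4 → 5.12

Answer: 5.12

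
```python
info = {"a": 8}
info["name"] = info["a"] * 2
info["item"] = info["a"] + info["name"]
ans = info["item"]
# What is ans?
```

Trace:
`info = {"a": 8}` → info = {'a': 8}
`info["name"] = info["a"] * 2` → info = {'a': 8, 'name': 16}
`info["item"] = info["a"] + info["name"]` → info = {'a': 8, 'name': 16, 'item': 24}
`ans = info["item"]` → ans = 24
So ans = 24

Answer: 24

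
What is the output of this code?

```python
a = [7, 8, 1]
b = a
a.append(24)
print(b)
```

Key concept: basic list aliasing.
Step by step:
`a = [7, 8, 1]` → a = [7, 8, 1]
`b = a` → b = [7, 8, 1] (same object as a)
`a.append(24)` → a = [7, 8, 1, 24] (same object as b); b = [7, 8, 1, 24] (same object as a)
`print(b)` → prints [7, 8, 1, 24]

Answer: [7, 8, 1, 24]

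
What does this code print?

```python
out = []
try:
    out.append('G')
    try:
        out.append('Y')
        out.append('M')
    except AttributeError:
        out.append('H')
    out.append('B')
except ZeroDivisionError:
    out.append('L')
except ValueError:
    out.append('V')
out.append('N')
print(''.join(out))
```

Execution trace: 'G' (try body) → 'Y' (inner try body) → 'M' (inner try body, no exception) → 'B' (try body, no exception) → 'N' (after the try/except). Output: GYMBN

Answer: GYMBN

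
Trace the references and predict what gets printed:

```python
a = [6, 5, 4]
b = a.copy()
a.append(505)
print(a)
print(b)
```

Key concept: list.copy() creates independent copy.
Step by step:
`a = [6, 5, 4]` → a = [6, 5, 4]
`b = a.copy()` → b = [6, 5, 4]
`a.append(505)` → a = [6, 5, 4, 505]
`print(a)` → prints [6, 5, 4, 505]
`print(b)` → prints [6, 5, 4]

Answer:
[6, 5, 4, 505]
[6, 5, 4]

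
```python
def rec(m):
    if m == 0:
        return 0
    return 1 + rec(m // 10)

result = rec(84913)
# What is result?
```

Count of digits of 84913: 5

Answer: 5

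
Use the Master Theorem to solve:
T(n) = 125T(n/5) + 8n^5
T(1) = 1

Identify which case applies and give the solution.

a=125, b=5, f(n)=8n^5. log_5(125) = 3. Since c=5 > 3 and the regularity condition holds (125(n/5)^5 = (125/5^5)n^5 with 125/5^5 < 1), Case 3 applies: T(n) = Θ(f(n)) = O(n^5).

Answer: O(n^5) - Case 3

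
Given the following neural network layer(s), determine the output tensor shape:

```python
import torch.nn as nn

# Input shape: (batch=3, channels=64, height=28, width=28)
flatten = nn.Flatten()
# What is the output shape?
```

Input: (3, 64, 28, 28) -> Output: (3, 50176)

Answer: (3, 50176)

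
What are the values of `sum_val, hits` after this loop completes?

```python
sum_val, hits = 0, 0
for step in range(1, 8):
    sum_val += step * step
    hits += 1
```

Sum of squares and count
`sum_val, hits` takes the values: (0, 0) → (1, 0) → (1, 1) → (5, 1) → (5, 2) → (14, 2) → (14, 3) → (30, 3) → (30, 4) → (55, 4) → (55, 5) → (91, 5) → (91, 6) → (140, 6) → (140, 7)

Answer: 140, 7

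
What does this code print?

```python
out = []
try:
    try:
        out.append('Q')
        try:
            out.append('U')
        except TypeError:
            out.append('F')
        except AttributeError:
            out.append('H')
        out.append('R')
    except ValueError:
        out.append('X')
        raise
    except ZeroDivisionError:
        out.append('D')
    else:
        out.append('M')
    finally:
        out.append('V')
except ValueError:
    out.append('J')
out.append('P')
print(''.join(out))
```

Execution trace: 'Q' (try body) → 'U' (inner try body, no exception) → 'R' (try body, no exception) → 'M' (else) → 'V' (finally) → 'P' (after the try/except). Output: QURMVP

Answer: QURMVP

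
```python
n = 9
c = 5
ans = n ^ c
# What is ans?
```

Trace:
`n = 9` → n = 9
`c = 5` → c = 5
`ans = n ^ c` → ans = 12
So ans = 12

Answer: 12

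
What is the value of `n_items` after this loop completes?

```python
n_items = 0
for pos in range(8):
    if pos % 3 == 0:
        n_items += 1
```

Count numbers divisible by 3 in range(8)
`n_items` takes the values: 0 → 1 → 2 → 3

Answer: 3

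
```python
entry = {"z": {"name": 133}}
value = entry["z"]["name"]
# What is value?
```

Trace:
`entry = {"z": {"name": 133}}` → entry = {'z': {'name': 133}}
`value = entry["z"]["name"]` → value = 133
So value = 133

Answer: 133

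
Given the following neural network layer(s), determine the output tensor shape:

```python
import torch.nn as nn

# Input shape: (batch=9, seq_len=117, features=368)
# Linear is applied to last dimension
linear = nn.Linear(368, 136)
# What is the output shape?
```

Input: (9, 117, 368) -> Output: (9, 117, 136)

Answer: (9, 117, 136)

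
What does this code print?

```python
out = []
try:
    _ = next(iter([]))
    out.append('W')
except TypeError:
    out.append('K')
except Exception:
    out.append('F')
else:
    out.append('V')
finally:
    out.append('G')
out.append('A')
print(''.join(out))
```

Execution trace: 'F' (except Exception) → 'G' (finally) → 'A' (after the try/except). Output: FGA

Answer: FGA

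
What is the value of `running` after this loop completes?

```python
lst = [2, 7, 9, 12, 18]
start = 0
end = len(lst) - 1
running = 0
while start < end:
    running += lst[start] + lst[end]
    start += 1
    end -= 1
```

Sum of pairs from ends
`running` takes the values: 0 → 20 → 39

Answer: 39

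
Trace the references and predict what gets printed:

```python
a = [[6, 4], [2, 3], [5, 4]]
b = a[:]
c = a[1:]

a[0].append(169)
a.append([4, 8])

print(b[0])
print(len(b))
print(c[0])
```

Key concept: slice with nested mutation.
Step by step:
`a = [[6, 4], [2, 3], [5, 4]]` → a = [[6, 4], [2, 3], [5, 4]]
`b = a[:]` → b = [[6, 4], [2, 3], [5, 4]]
`c = a[1:]` → c = [[2, 3], [5, 4]]
`a[0].append(169)` → a = [[6, 4, 169], [2, 3], [5, 4]]; b = [[6, 4, 169], [2, 3], [5, 4]]
`a.append([4, 8])` → a = [[6, 4, 169], [2, 3], [5, 4], [4, 8]]
`print(b[0])` → prints [6, 4, 169]
`print(len(b))` → prints 3
`print(c[0])` → prints [2, 3]

Answer:
[6, 4, 169]
3
[2, 3]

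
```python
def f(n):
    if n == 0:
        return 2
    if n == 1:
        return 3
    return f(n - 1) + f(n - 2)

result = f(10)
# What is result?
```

Build up from base cases: f(0)=2, f(1)=3, f(2)=5, f(3)=8, f(4)=13, f(5)=21, f(6)=34, ..., f(10)=233

Answer: 233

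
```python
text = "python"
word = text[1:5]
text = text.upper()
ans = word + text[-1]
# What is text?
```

Trace:
`text = "python"` → text = 'python'
`word = text[1:5]` → word = 'ytho'
`text = text.upper()` → text = 'PYTHON'
`ans = word + text[-1]` → ans = 'ythoN'
So text = 'PYTHON'

Answer: 'PYTHON'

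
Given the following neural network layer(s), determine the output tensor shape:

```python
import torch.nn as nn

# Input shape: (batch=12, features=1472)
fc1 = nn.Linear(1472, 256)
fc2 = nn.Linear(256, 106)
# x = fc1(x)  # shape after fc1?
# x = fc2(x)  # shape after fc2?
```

Input: (12, 1472) -> after fc1: (12, 256) -> Output: (12, 106)

Answer: (12, 106)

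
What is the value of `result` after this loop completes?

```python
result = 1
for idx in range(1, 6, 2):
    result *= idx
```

Product of 1, 3, 5, ... up to 5
`result` takes the values: 1 → 3 → 15

Answer: 15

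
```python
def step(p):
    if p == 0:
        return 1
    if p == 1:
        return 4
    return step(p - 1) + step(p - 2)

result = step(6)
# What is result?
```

Build up from base cases: step(0)=1, step(1)=4, step(2)=5, step(3)=9, step(4)=14, step(5)=23, step(6)=37

Answer: 37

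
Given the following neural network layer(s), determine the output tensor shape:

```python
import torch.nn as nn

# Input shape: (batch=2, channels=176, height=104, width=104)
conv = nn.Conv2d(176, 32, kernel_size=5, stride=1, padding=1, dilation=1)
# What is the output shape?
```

Input: (2, 176, 104, 104) -> Output: (2, 32, 102, 102)

Answer: (2, 32, 102, 102)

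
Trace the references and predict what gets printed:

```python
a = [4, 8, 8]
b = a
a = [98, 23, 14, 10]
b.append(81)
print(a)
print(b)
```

Key concept: rebinding vs mutation: a is rebound to a new list, b still points at the original.
Step by step:
`a = [4, 8, 8]` → a = [4, 8, 8]
`b = a` → b = [4, 8, 8] (same object as a)
`a = [98, 23, 14, 10]` → a = [98, 23, 14, 10]
`b.append(81)` → b = [4, 8, 8, 81]
`print(a)` → prints [98, 23, 14, 10]
`print(b)` → prints [4, 8, 8, 81]

Answer:
[98, 23, 14, 10]
[4, 8, 8, 81]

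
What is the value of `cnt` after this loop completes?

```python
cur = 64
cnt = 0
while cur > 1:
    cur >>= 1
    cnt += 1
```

Count right shifts until 1
`cnt` takes the values: 0 → 1 → 2 → 3 → 4 → 5 → 6

Answer: 6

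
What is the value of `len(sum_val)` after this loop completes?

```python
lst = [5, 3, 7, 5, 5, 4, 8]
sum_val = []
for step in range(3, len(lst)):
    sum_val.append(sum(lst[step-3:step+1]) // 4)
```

Number of 4-element averages
`sum_val` takes the values: [] → [5] → [5, 5] → [5, 5, 5] → [5, 5, 5, 5]
So `len(sum_val)` = 4

Answer: 4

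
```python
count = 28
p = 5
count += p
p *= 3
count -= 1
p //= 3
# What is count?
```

Trace:
`count = 28` → count = 28
`p = 5` → p = 5
`count += p` → count = 33
`p *= 3` → p = 15
`count -= 1` → count = 32
`p //= 3` → p = 5
So count = 32

Answer: 32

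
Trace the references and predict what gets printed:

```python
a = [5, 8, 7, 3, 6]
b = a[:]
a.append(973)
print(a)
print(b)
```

Key concept: slice [:] creates copy.
Step by step:
`a = [5, 8, 7, 3, 6]` → a = [5, 8, 7, 3, 6]
`b = a[:]` → b = [5, 8, 7, 3, 6]
`a.append(973)` → a = [5, 8, 7, 3, 6, 973]
`print(a)` → prints [5, 8, 7, 3, 6, 973]
`print(b)` → prints [5, 8, 7, 3, 6]

Answer:
[5, 8, 7, 3, 6, 973]
[5, 8, 7, 3, 6]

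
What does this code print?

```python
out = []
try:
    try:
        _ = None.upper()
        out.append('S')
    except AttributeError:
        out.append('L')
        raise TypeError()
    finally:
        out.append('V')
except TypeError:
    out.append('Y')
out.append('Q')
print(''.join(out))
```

Execution trace: 'L' (inner except AttributeError) → 'V' (inner finally) → 'Y' (outer except TypeError) → 'Q' (after the try/except). Output: LVYQ

Answer: LVYQ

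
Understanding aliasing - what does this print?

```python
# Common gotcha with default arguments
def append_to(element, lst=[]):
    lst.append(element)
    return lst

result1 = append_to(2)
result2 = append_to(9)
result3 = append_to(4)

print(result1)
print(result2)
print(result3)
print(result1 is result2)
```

Key concept: mutable default argument gotcha.
Step by step:
`result1 = append_to(2)` → result1 = [2]
`result2 = append_to(9)` → result1 = [2, 9] (same object as result2); result2 = [2, 9] (same object as result1)
`result3 = append_to(4)` → result1 = [2, 9, 4] (same object as result2, result3); result2 = [2, 9, 4] (same object as result1, result3); result3 = [2, 9, 4] (same object as result1, result2)
`print(result1)` → prints [2, 9, 4]
`print(result2)` → prints [2, 9, 4]
`print(result3)` → prints [2, 9, 4]
`print(result1 is result2)` → prints True

Answer:
[2, 9, 4]
[2, 9, 4]
[2, 9, 4]
True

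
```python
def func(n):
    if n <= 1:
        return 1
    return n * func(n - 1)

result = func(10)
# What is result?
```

func(10) = 10 * 9 * 8 * 7 * 6 * 5 * 4 * 3 * 2 * 1 = 3628800

Answer: 3628800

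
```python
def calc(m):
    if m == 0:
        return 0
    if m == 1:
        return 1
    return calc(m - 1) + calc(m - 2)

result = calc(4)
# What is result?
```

Build up from base cases: calc(0)=0, calc(1)=1, calc(2)=1, calc(3)=2, calc(4)=3

Answer: 3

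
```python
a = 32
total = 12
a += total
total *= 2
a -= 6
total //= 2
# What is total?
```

Trace:
`a = 32` → a = 32
`total = 12` → total = 12
`a += total` → a = 44
`total *= 2` → total = 24
`a -= 6` → a = 38
`total //= 2` → total = 12
So total = 12

Answer: 12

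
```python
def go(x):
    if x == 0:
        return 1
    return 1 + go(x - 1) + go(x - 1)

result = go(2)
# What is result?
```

go(x) = 1 + 2·go(x-1), go(0)=1. Closed form: (1+1)·2^2 - 1 = 7.

Answer: 7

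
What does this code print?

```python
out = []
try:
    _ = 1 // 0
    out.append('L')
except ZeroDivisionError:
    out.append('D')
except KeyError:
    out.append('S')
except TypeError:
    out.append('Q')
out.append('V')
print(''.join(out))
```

Execution trace: 'D' (except ZeroDivisionError) → 'V' (after the try/except). Output: DV

Answer: DV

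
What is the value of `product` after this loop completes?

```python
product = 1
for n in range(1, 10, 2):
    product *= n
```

Product of 1, 3, 5, ... up to 9
`product` takes the values: 1 → 3 → 15 → 105 → 945

Answer: 945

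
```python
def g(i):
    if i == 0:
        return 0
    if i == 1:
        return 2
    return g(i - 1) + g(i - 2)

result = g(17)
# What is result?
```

Build up from base cases: g(0)=0, g(1)=2, g(2)=2, g(3)=4, g(4)=6, g(5)=10, g(6)=16, ..., g(17)=3194

Answer: 3194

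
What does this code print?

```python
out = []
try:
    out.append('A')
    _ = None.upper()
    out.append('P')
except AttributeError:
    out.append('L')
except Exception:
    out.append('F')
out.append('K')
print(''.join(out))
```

Execution trace: 'A' (try body) → 'L' (except AttributeError) → 'K' (after the try/except). Output: ALK

Answer: ALK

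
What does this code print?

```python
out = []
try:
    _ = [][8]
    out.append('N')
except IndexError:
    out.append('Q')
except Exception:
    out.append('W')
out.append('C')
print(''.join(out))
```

Execution trace: 'Q' (except IndexError) → 'C' (after the try/except). Output: QC

Answer: QC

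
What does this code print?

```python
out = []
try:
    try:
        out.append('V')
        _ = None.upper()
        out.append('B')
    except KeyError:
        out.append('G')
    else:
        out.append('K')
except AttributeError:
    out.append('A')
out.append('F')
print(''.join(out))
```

Execution trace: 'V' (inner try body) → 'A' (outer except AttributeError) → 'F' (after the try/except). Output: VAF

Answer: VAF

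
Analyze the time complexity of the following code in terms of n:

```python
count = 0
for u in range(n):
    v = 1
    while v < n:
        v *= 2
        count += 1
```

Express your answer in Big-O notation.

Each loop level contributes: n × log n. Multiplying the contributions gives O(n log n).

Answer: O(n log n)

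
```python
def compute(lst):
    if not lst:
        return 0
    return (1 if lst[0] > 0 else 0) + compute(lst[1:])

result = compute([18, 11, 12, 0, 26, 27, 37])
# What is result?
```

Count of positive elements in [18, 11, 12, 0, 26, 27, 37] = 6

Answer: 6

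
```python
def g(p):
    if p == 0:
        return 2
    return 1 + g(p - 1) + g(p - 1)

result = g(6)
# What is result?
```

g(p) = 1 + 2·g(p-1), g(0)=2. Closed form: (2+1)·2^6 - 1 = 191.

Answer: 191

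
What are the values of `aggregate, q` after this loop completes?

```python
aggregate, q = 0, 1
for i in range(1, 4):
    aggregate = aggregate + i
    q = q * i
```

Sum and factorial of 1 to 3
`aggregate, q` takes the values: (0, 1) → (1, 1) → (3, 1) → (3, 2) → (6, 2) → (6, 6)

Answer: 6, 6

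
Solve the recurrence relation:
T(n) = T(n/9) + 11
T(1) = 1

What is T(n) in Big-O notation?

Each step divides n by 9 and adds 11. After log_9(n) steps we reach T(1)=1. So T(n) = 11·log_9(n) + 1 = O(log n).

Answer: O(log n)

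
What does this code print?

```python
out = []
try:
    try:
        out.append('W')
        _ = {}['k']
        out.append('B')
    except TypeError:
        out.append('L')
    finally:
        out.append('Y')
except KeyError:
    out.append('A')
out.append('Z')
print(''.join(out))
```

Execution trace: 'W' (try body) → 'Y' (finally) → 'A' (outer except KeyError) → 'Z' (after the try/except). Output: WYAZ

Answer: WYAZ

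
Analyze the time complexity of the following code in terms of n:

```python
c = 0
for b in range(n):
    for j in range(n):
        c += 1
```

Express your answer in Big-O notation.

Each loop level contributes: n × n. Multiplying the contributions gives O(n^2).

Answer: O(n^2)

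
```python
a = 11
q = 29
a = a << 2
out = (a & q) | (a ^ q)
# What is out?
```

Trace:
`a = 11` → a = 11
`q = 29` → q = 29
`a = a << 2` → a = 44
`out = (a & q) | (a ^ q)` → out = 61
So out = 61

Answer: 61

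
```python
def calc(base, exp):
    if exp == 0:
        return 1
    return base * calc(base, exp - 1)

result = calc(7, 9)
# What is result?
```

calc(7, 9) = 7 * 7 * 7 * 7 * 7 * 7 * 7 * 7 * 7 = 40353607

Answer: 40353607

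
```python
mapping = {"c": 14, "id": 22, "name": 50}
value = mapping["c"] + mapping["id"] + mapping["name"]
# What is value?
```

Trace:
`mapping = {"c": 14, "id": 22, "name": 50}` → mapping = {'c': 14, 'id': 22, 'name': 50}
`value = mapping["c"] + mapping["id"] + mapping["name"]` → value = 86
So value = 86

Answer: 86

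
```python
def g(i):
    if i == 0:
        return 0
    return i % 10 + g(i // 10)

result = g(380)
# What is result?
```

Sum of digits of 380: 0 + 8 + 3 = 11

Answer: 11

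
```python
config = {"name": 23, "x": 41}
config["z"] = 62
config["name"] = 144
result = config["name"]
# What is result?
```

Trace:
`config = {"name": 23, "x": 41}` → config = {'name': 23, 'x': 41}
`config["z"] = 62` → config = {'name': 23, 'x': 41, 'z': 62}
`config["name"] = 144` → config = {'name': 144, 'x': 41, 'z': 62}
`result = config["name"]` → result = 144
So result = 144

Answer: 144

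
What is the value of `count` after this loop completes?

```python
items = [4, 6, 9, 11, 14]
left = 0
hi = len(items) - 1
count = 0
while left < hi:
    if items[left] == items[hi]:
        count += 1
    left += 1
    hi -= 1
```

Count matching pairs from ends
`count` takes the values: 0

Answer: 0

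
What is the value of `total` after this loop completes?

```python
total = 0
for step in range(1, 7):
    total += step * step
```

Sum of squares 1² to 6² = 91
`total` takes the values: 0 → 1 → 5 → 14 → 30 → 55 → 91

Answer: 91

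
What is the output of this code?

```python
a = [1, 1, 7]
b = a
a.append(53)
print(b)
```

Key concept: basic list aliasing.
Step by step:
`a = [1, 1, 7]` → a = [1, 1, 7]
`b = a` → b = [1, 1, 7] (same object as a)
`a.append(53)` → a = [1, 1, 7, 53] (same object as b); b = [1, 1, 7, 53] (same object as a)
`print(b)` → prints [1, 1, 7, 53]

Answer: [1, 1, 7, 53]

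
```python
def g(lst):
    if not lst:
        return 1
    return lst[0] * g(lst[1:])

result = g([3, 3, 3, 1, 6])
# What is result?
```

Product over [3, 3, 3, 1, 6] = 3 * 3 * 3 * 1 * 6 = 162

Answer: 162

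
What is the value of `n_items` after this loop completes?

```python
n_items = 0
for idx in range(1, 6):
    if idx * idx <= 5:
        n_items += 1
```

Count numbers where idx² ≤ 5
`n_items` takes the values: 0 → 1 → 2

Answer: 2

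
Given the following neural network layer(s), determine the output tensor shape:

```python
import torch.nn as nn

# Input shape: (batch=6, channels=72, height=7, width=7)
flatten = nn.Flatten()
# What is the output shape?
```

Input: (6, 72, 7, 7) -> Output: (6, 3528)

Answer: (6, 3528)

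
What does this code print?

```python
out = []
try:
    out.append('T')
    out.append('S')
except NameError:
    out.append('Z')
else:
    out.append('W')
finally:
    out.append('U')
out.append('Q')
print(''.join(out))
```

Execution trace: 'T' (try body) → 'S' (try body, no exception) → 'W' (else) → 'U' (finally) → 'Q' (after the try/except). Output: TSWUQ

Answer: TSWUQ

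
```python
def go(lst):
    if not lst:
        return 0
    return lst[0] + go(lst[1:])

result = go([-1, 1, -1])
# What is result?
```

(-1) + 1 + (-1) + 0 = -1

Answer: -1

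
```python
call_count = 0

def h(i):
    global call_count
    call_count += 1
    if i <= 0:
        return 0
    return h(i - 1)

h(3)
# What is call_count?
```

Linear recursion stepping by 1: 4 calls from i=3 down to ≤0.

Answer: 4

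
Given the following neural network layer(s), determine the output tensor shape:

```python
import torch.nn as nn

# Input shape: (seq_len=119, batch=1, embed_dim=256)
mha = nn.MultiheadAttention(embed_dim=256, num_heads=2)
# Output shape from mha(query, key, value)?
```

Input: (119, 1, 256) -> Output: (119, 1, 256)

Answer: (119, 1, 256)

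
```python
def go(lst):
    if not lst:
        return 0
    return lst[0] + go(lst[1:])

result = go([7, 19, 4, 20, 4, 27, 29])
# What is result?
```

7 + 19 + 4 + 20 + 4 + 27 + 29 + 0 = 110

Answer: 110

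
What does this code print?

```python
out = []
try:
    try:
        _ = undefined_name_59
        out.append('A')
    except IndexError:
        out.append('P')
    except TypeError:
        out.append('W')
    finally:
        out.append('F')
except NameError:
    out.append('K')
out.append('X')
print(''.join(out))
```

Execution trace: 'F' (finally) → 'K' (outer except NameError) → 'X' (after the try/except). Output: FKX

Answer: FKX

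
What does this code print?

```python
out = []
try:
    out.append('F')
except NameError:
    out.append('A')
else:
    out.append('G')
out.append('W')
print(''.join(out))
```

Execution trace: 'F' (try body, no exception) → 'G' (else) → 'W' (after the try/except). Output: FGW

Answer: FGW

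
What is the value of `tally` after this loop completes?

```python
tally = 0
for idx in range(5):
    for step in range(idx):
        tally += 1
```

Triangle number: 0+1+2+...+4
`tally` takes the values: 0 → 1 → 2 → 3 → 4 → 5 → 6 → 7 → 8 → 9 → 10

Answer: 10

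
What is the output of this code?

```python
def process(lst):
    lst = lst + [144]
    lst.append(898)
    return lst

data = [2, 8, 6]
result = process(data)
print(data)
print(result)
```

Key concept: rebinding parameter vs mutation.
Step by step:
`data = [2, 8, 6]` → data = [2, 8, 6]
`result = process(data)` → result = [2, 8, 6, 144, 898]
`print(data)` → prints [2, 8, 6]
`print(result)` → prints [2, 8, 6, 144, 898]

Answer:
[2, 8, 6]
[2, 8, 6, 144, 898]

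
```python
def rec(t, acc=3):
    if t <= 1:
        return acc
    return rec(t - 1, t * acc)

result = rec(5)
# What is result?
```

Accumulator trace (n, acc): (5, 3) -> (4, 15) -> (3, 60) -> (2, 180) -> (1, 360) -> return 360

Answer: 360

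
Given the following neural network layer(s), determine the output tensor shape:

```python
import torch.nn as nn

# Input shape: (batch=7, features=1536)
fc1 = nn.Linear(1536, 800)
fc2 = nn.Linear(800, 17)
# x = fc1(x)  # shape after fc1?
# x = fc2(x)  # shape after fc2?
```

Input: (7, 1536) -> after fc1: (7, 800) -> Output: (7, 17)

Answer: (7, 17)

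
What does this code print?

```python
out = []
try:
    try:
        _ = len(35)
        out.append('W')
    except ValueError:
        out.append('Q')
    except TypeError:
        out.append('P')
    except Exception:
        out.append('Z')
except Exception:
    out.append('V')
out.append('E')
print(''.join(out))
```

Execution trace: 'P' (inner except TypeError) → 'E' (after the try/except). Output: PE

Answer: PE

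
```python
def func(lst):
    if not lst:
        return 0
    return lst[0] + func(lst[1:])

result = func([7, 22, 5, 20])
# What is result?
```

7 + 22 + 5 + 20 + 0 = 54

Answer: 54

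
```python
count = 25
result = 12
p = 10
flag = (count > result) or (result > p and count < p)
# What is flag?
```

Trace:
`count = 25` → count = 25
`result = 12` → result = 12
`p = 10` → p = 10
`flag = (count > result) or (result > p and count < p)` → flag = True
So flag = True

Answer: True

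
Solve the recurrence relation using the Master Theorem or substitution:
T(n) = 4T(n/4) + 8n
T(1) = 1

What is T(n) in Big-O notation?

By Master Theorem: a=4, b=4, f(n)=8n. Since log_4(4) = 1 and f(n) = Θ(n^1), Case 2 applies. T(n) = O(n log n).

Answer: O(n log n)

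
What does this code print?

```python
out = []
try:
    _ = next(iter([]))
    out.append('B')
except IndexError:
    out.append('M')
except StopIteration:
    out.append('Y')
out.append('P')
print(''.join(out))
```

Execution trace: 'Y' (except StopIteration) → 'P' (after the try/except). Output: YP

Answer: YP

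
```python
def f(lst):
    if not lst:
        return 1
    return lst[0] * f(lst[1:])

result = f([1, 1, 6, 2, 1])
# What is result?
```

Product over [1, 1, 6, 2, 1] = 1 * 1 * 6 * 2 * 1 = 12

Answer: 12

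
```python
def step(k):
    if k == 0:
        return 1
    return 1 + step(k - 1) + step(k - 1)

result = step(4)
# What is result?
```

step(k) = 1 + 2·step(k-1), step(0)=1. Closed form: (1+1)·2^4 - 1 = 31.

Answer: 31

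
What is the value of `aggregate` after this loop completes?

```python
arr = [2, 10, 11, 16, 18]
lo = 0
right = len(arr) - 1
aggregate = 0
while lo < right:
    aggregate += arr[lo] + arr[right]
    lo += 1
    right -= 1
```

Sum of pairs from ends
`aggregate` takes the values: 0 → 20 → 46

Answer: 46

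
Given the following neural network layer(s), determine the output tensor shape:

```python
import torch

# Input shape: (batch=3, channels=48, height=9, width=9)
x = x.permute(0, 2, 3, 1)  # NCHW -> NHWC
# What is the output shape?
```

Input: (3, 48, 9, 9) -> Output: (3, 9, 9, 48)

Answer: (3, 9, 9, 48)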